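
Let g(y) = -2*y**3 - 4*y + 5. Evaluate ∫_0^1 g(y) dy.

5/2

By the power rule, an antiderivative is F(y) = -y**4/2 - 2*y**2 + 5*y.
Then F(1) - F(0) = (5/2) - (0) = 5/2.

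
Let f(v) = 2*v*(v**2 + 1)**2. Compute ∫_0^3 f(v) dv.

Let u = v**2 + 1, so du = 2*v dv. When v = 0, u = 1; when v = 3, u = 10.
The integral becomes ∫ u**2 du from 1 to 10, with antiderivative u**3/3.
Back in v: F(v) = (v**2 + 1)**3/3.
Then F(3) - F(0) = (1000/3) - (1/3) = 333.

333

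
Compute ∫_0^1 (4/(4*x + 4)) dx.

log(2)

An antiderivative is F(x) = log(4*x + 4).
Then F(1) - F(0) = (log(8)) - (log(4)) = log(2).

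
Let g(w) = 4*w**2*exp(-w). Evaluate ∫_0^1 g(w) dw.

Integrate by parts twice (u = w^2, dv = 4*exp(-w) dw).
An antiderivative is F(w) = (-4*w**2 - 8*w - 8)*exp(-w).
Then F(1) - F(0) = (-20*exp(-1)) - (-8) = 8 - 20*exp(-1).

8 - 20*exp(-1)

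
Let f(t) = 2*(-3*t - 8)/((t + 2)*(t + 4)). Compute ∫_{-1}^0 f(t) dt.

Factor the denominator: t**2 + 6*t + 8 = (t + 4)(t + 2).
Partial fractions: 2*(-3*t - 8)/((t + 2)*(t + 4)) = -4/(t + 4) - 2/(t + 2).
An antiderivative is F(t) = -2*log(t + 2) - 4*log(t + 4).
Then F(0) - F(-1) = (-10*log(2)) - (-log(81)) = -10*log(2) + 4*log(3).

-10*log(2) + 4*log(3)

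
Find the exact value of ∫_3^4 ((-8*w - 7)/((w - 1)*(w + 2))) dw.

-8*log(3) + 2*log(2) + 3*log(5)

Factor the denominator: w**2 + w - 2 = (w + 2)(w - 1).
Partial fractions: (-8*w - 7)/((w - 1)*(w + 2)) = -3/(w + 2) - 5/(w - 1).
An antiderivative is F(w) = -5*log(w - 1) - 3*log(w + 2).
Then F(4) - F(3) = (-8*log(3) - 3*log(2)) - (-3*log(5) - 5*log(2)) = -8*log(3) + 2*log(2) + 3*log(5).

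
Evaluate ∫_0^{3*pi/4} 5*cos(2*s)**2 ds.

15*pi/8

Use the identity cos^2(2*s) = (1 + cos(4*s))/2.
An antiderivative is F(s) = 5*s/2 + 5*sin(4*s)/8.
Then F(3*pi/4) - F(0) = (15*pi/8) - (0) = 15*pi/8.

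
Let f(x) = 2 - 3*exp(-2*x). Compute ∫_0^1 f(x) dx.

(3 + exp(2))*exp(-2)/2

An antiderivative is F(x) = 2*x + 3*exp(-2*x)/2.
Then F(1) - F(0) = (3*exp(-2)/2 + 2) - (3/2) = (3 + exp(2))*exp(-2)/2.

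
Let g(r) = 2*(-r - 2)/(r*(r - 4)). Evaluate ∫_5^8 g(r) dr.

-log(40)

Factor the denominator: r**2 - 4*r = r(r - 4).
Partial fractions: 2*(-r - 2)/(r*(r - 4)) = 1/r - 3/(r - 4).
An antiderivative is F(r) = log(r) - 3*log(r - 4).
Then F(8) - F(5) = (-log(8)) - (log(5)) = -log(40).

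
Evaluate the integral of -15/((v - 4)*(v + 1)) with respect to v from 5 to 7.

Factor the denominator: v**2 - 3*v - 4 = (v + 1)(v - 4).
Partial fractions: -15/((v - 4)*(v + 1)) = 3/(v + 1) - 3/(v - 4).
An antiderivative is F(v) = -3*log(v - 4) + 3*log(v + 1).
Then F(7) - F(5) = (-3*log(3) + 9*log(2)) - (3*log(2) + 3*log(3)) = -6*log(3) + 6*log(2).

-6*log(3) + 6*log(2)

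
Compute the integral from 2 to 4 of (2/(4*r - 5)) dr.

-log(3)/2 + log(11)/2

An antiderivative is F(r) = log(4*r - 5)/2.
Then F(4) - F(2) = (log(11)/2) - (log(3)/2) = -log(3)/2 + log(11)/2.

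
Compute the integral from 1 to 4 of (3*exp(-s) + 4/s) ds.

An antiderivative is F(s) = 4*log(s) - 3*exp(-s).
Then F(4) - F(1) = (-3*exp(-4) + 8*log(2)) - (-3*exp(-1)) = -3*exp(-4) + 3*exp(-1) + 8*log(2).

-3*exp(-4) + 3*exp(-1) + 8*log(2)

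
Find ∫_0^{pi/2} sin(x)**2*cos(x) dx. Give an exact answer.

Let u = sin(x), so du = cos(x) dx. When x = 0, u = 0; when x = pi/2, u = 1.
The integral becomes ∫ u**2 du from 0 to 1, with antiderivative u**3/3.
Back in x: F(x) = sin(x)**3/3.
Then F(pi/2) - F(0) = (1/3) - (0) = 1/3.

1/3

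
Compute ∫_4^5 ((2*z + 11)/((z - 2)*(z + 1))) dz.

Factor the denominator: z**2 - z - 2 = (z + 1)(z - 2).
Partial fractions: (2*z + 11)/((z - 2)*(z + 1)) = -3/(z + 1) + 5/(z - 2).
An antiderivative is F(z) = 5*log(z - 2) - 3*log(z + 1).
Then F(5) - F(4) = (log(9/8)) - (-3*log(5) + 5*log(2)) = -8*log(2) + 2*log(3) + 3*log(5).

-8*log(2) + 2*log(3) + 3*log(5)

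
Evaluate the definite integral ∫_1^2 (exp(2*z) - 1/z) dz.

An antiderivative is F(z) = exp(2*z)/2 - log(z).
Then F(2) - F(1) = (-log(2) + exp(4)/2) - (exp(2)/2) = -exp(2)/2 - log(2) + exp(4)/2.

-exp(2)/2 - log(2) + exp(4)/2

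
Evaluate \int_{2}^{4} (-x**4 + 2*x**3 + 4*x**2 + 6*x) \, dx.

By the power rule, an antiderivative is F(x) = -x**5/5 + x**4/2 + 4*x**3/3 + 3*x**2.
Then F(4) - F(2) = (848/15) - (364/15) = 484/15.

484/15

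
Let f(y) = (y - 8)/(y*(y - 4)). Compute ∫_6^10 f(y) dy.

log(25/27)

Factor the denominator: y**2 - 4*y = y(y - 4).
Partial fractions: (y - 8)/(y*(y - 4)) = 2/y - 1/(y - 4).
An antiderivative is F(y) = 2*log(y) - log(y - 4).
Then F(10) - F(6) = (log(50/3)) - (log(18)) = log(25/27).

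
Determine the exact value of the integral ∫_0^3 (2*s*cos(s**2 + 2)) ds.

sin(11) - sin(2)

Let u = s**2 + 2, so du = 2*s ds. When s = 0, u = 2; when s = 3, u = 11.
The integral becomes ∫ cos(u) du from 2 to 11, with antiderivative sin(u).
Back in s: F(s) = sin(s**2 + 2).
Then F(3) - F(0) = (sin(11)) - (sin(2)) = sin(11) - sin(2).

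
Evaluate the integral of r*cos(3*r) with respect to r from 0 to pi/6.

Integrate by parts once (u = r, dv = cos(3*r) dr).
An antiderivative is F(r) = r*sin(3*r)/3 + cos(3*r)/9.
Then F(pi/6) - F(0) = (pi/18) - (1/9) = -1/9 + pi/18.

-1/9 + pi/18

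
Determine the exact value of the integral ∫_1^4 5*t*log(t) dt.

Integrate by parts once (u = ln t, dv = 5*t dt).
An antiderivative is F(t) = 5*t**2*(2*log(t) - 1)/4.
Then F(4) - F(1) = (-20 + 80*log(2)) - (-5/4) = -75/4 + 80*log(2).

-75/4 + 80*log(2)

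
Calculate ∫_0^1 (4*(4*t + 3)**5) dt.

58460/3

Let u = 4*t + 3, so du = 4 dt. When t = 0, u = 3; when t = 1, u = 7.
The integral becomes ∫ u**5 du from 3 to 7, with antiderivative u**6/6.
Back in t: F(t) = (4*t + 3)**6/6.
Then F(1) - F(0) = (117649/6) - (243/2) = 58460/3.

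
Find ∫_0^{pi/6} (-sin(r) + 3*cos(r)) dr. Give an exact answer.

An antiderivative is F(r) = 3*sin(r) + cos(r).
Then F(pi/6) - F(0) = (sqrt(3)/2 + 3/2) - (1) = 1/2 + sqrt(3)/2.

1/2 + sqrt(3)/2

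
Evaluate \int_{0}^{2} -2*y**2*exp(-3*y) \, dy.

Integrate by parts twice (u = y^2, dv = -2*exp(-3*y) dy).
An antiderivative is F(y) = (18*y**2 + 12*y + 4)*exp(-3*y)/27.
Then F(2) - F(0) = (100*exp(-6)/27) - (4/27) = -4/27 + 100*exp(-6)/27.

-4/27 + 100*exp(-6)/27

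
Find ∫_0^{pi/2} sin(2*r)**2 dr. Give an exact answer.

Use the identity sin^2(2*r) = (1 - cos(4*r))/2.
An antiderivative is F(r) = r/2 - sin(4*r)/8.
Then F(pi/2) - F(0) = (pi/4) - (0) = pi/4.

pi/4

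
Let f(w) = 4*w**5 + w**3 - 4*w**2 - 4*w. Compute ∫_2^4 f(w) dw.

By the power rule, an antiderivative is F(w) = 2*w**6/3 + w**4/4 - 4*w**3/3 - 2*w**2.
Then F(4) - F(2) = (8032/3) - (28) = 7948/3.

7948/3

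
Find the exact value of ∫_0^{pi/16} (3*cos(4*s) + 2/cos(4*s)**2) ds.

1/2 + 3*sqrt(2)/8

An antiderivative is F(s) = 3*sin(4*s)/4 + tan(4*s)/2.
Then F(pi/16) - F(0) = (1/2 + 3*sqrt(2)/8) - (0) = 1/2 + 3*sqrt(2)/8.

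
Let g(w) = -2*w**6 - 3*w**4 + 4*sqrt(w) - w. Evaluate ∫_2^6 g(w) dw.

-2961264/35 - 16*sqrt(2)/3 + 16*sqrt(6)

By the power rule, an antiderivative is F(w) = -2*w**7/7 - 3*w**5/5 + 8*w**(3/2)/3 - w**2/2.
Then F(6) - F(2) = (-2963286/35 + 16*sqrt(6)) - (-2022/35 + 16*sqrt(2)/3) = -2961264/35 - 16*sqrt(2)/3 + 16*sqrt(6).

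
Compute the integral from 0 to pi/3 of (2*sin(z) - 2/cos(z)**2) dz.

An antiderivative is F(z) = -2*cos(z) - 2*tan(z).
Then F(pi/3) - F(0) = (-2*sqrt(3) - 1) - (-2) = 1 - 2*sqrt(3).

1 - 2*sqrt(3)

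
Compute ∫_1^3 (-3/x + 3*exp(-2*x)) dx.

An antiderivative is F(x) = -3*log(x) - 3*exp(-2*x)/2.
Then F(3) - F(1) = (-3*log(3) - 3*exp(-6)/2) - (-3*exp(-2)/2) = -3*log(3) - 3*exp(-6)/2 + 3*exp(-2)/2.

-3*log(3) - 3*exp(-6)/2 + 3*exp(-2)/2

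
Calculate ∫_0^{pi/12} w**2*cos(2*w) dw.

Integrate by parts twice (u = w^2, dv = cos(2*w) dw).
An antiderivative is F(w) = w**2*sin(2*w)/2 + w*cos(2*w)/2 - sin(2*w)/4.
Then F(pi/12) - F(0) = (-1/8 + pi**2/576 + sqrt(3)*pi/48) - (0) = -1/8 + pi**2/576 + sqrt(3)*pi/48.

-1/8 + pi**2/576 + sqrt(3)*pi/48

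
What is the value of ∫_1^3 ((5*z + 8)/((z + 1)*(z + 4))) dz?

-4*log(5) + log(2) + 4*log(7)

Factor the denominator: z**2 + 5*z + 4 = (z + 4)(z + 1).
Partial fractions: (5*z + 8)/((z + 1)*(z + 4)) = 4/(z + 4) + 1/(z + 1).
An antiderivative is F(z) = log(z + 1) + 4*log(z + 4).
Then F(3) - F(1) = (2*log(2) + 4*log(7)) - (log(2) + 4*log(5)) = -4*log(5) + log(2) + 4*log(7).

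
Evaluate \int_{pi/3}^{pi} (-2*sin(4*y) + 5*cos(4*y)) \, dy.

3/4 + 5*sqrt(3)/8

An antiderivative is F(y) = 5*sin(4*y)/4 + cos(4*y)/2.
Then F(pi) - F(pi/3) = (1/2) - (-5*sqrt(3)/8 - 1/4) = 3/4 + 5*sqrt(3)/8.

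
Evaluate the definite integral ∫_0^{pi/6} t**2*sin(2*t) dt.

-1/8 - pi**2/144 + sqrt(3)*pi/24

Integrate by parts twice (u = t^2, dv = sin(2*t) dt).
An antiderivative is F(t) = -t**2*cos(2*t)/2 + t*sin(2*t)/2 + cos(2*t)/4.
Then F(pi/6) - F(0) = (-pi**2/144 + 1/8 + sqrt(3)*pi/24) - (1/4) = -1/8 - pi**2/144 + sqrt(3)*pi/24.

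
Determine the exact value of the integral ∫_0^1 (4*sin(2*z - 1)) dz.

Let u = 2*z - 1, so du = 2 dz. When z = 0, u = -1; when z = 1, u = 1.
The integral becomes 2·∫ sin(u) du from -1 to 1, with antiderivative -2*cos(u).
Back in z: F(z) = -2*cos(2*z - 1).
Then F(1) - F(0) = (-2*cos(1)) - (-2*cos(1)) = 0.

0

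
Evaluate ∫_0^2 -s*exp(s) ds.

-exp(2) - 1

Integrate by parts once (u = s, dv = -exp(s) ds).
An antiderivative is F(s) = (-s + 1)*exp(s).
Then F(2) - F(0) = (-exp(2)) - (1) = -exp(2) - 1.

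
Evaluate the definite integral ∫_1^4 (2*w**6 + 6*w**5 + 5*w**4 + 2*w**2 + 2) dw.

By the power rule, an antiderivative is F(w) = 2*w**7/7 + w**6 + w**5 + 2*w**3/3 + 2*w.
Then F(4) - F(1) = (206888/21) - (104/21) = 68928/7.

68928/7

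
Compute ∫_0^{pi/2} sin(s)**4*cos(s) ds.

Let u = sin(s), so du = cos(s) ds. When s = 0, u = 0; when s = pi/2, u = 1.
The integral becomes ∫ u**4 du from 0 to 1, with antiderivative u**5/5.
Back in s: F(s) = sin(s)**5/5.
Then F(pi/2) - F(0) = (1/5) - (0) = 1/5.

1/5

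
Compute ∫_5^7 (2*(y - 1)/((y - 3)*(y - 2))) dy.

Factor the denominator: y**2 - 5*y + 6 = (y - 2)(y - 3).
Partial fractions: 2*(y - 1)/((y - 3)*(y - 2)) = -2/(y - 2) + 4/(y - 3).
An antiderivative is F(y) = 4*log(y - 3) - 2*log(y - 2).
Then F(7) - F(5) = (-2*log(5) + 8*log(2)) - (log(16/9)) = -2*log(5) + 2*log(3) + 4*log(2).

-2*log(5) + 2*log(3) + 4*log(2)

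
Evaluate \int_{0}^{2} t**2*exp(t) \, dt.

-2 + 2*exp(2)

Integrate by parts twice (u = t^2, dv = exp(t) dt).
An antiderivative is F(t) = (t**2 - 2*t + 2)*exp(t).
Then F(2) - F(0) = (2*exp(2)) - (2) = -2 + 2*exp(2).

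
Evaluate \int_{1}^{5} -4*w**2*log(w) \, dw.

Integrate by parts once (u = ln w, dv = -4*w**2 dw).
An antiderivative is F(w) = -4*w**3*(3*log(w) - 1)/9.
Then F(5) - F(1) = (500/9 - 500*log(5)/3) - (4/9) = 496/9 - 500*log(5)/3.

496/9 - 500*log(5)/3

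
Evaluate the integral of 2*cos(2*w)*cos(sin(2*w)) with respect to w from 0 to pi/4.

sin(1)

Let u = sin(2*w), so du = 2*cos(2*w) dw. When w = 0, u = 0; when w = pi/4, u = 1.
The integral becomes ∫ cos(u) du from 0 to 1, with antiderivative sin(u).
Back in w: F(w) = sin(sin(2*w)).
Then F(pi/4) - F(0) = (sin(1)) - (0) = sin(1).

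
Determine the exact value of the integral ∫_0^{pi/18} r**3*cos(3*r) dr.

Integrate by parts 3 times (u = r^3, dv = cos(3*r) dr).
An antiderivative is F(r) = r**3*sin(3*r)/3 + r**2*cos(3*r)/3 - 2*r*sin(3*r)/9 - 2*cos(3*r)/27.
Then F(pi/18) - F(0) = (-sqrt(3)/27 - pi/162 + pi**3/34992 + sqrt(3)*pi**2/1944) - (-2/27) = -sqrt(3)/27 - pi/162 + pi**3/34992 + sqrt(3)*pi**2/1944 + 2/27.

-sqrt(3)/27 - pi/162 + pi**3/34992 + sqrt(3)*pi**2/1944 + 2/27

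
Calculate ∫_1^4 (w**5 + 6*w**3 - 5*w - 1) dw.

2049/2

By the power rule, an antiderivative is F(w) = w**6/6 + 3*w**4/2 - 5*w**2/2 - w.
Then F(4) - F(1) = (3068/3) - (-11/6) = 2049/2.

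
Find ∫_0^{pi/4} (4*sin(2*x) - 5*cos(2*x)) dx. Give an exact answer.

-1/2

An antiderivative is F(x) = -5*sin(2*x)/2 - 2*cos(2*x).
Then F(pi/4) - F(0) = (-5/2) - (-2) = -1/2.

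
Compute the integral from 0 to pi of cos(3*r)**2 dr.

Use the identity cos^2(3*r) = (1 + cos(6*r))/2.
An antiderivative is F(r) = r/2 + sin(6*r)/12.
Then F(pi) - F(0) = (pi/2) - (0) = pi/2.

pi/2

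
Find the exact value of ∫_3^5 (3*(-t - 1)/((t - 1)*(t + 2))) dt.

Factor the denominator: t**2 + t - 2 = (t + 2)(t - 1).
Partial fractions: 3*(-t - 1)/((t - 1)*(t + 2)) = -1/(t + 2) - 2/(t - 1).
An antiderivative is F(t) = -2*log(t - 1) - log(t + 2).
Then F(5) - F(3) = (-4*log(2) - log(7)) - (-log(20)) = log(5/28).

log(5/28)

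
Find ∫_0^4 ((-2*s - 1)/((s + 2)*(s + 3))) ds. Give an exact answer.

Factor the denominator: s**2 + 5*s + 6 = (s + 3)(s + 2).
Partial fractions: (-2*s - 1)/((s + 2)*(s + 3)) = -5/(s + 3) + 3/(s + 2).
An antiderivative is F(s) = 3*log(s + 2) - 5*log(s + 3).
Then F(4) - F(0) = (-5*log(7) + 3*log(2) + 3*log(3)) - (-5*log(3) + 3*log(2)) = -5*log(7) + 8*log(3).

-5*log(7) + 8*log(3)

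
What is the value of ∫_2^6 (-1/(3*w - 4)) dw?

An antiderivative is F(w) = -log(3*w - 4)/3.
Then F(6) - F(2) = (-log(14)/3) - (-log(2)/3) = -log(14)/3 + log(2)/3.

-log(14)/3 + log(2)/3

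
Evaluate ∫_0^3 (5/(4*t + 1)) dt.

5*log(13)/4

An antiderivative is F(t) = 5*log(4*t + 1)/4.
Then F(3) - F(0) = (5*log(13)/4) - (0) = 5*log(13)/4.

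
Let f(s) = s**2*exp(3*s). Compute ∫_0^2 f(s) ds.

Integrate by parts twice (u = s^2, dv = exp(3*s) ds).
An antiderivative is F(s) = (9*s**2 - 6*s + 2)*exp(3*s)/27.
Then F(2) - F(0) = (26*exp(6)/27) - (2/27) = -2/27 + 26*exp(6)/27.

-2/27 + 26*exp(6)/27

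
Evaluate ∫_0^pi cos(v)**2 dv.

Use the identity cos^2(v) = (1 + cos(2*v))/2.
An antiderivative is F(v) = v/2 + sin(2*v)/4.
Then F(pi) - F(0) = (pi/2) - (0) = pi/2.

pi/2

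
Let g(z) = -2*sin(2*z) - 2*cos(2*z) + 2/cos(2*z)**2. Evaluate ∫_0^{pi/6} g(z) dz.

An antiderivative is F(z) = -sin(2*z) + cos(2*z) + tan(2*z).
Then F(pi/6) - F(0) = (1/2 + sqrt(3)/2) - (1) = -1/2 + sqrt(3)/2.

-1/2 + sqrt(3)/2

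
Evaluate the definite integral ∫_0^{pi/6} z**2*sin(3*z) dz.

-2/27 + pi/27

Integrate by parts twice (u = z^2, dv = sin(3*z) dz).
An antiderivative is F(z) = -z**2*cos(3*z)/3 + 2*z*sin(3*z)/9 + 2*cos(3*z)/27.
Then F(pi/6) - F(0) = (pi/27) - (2/27) = -2/27 + pi/27.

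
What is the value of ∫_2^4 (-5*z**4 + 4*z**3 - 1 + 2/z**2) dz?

By the power rule, an antiderivative is F(z) = -z**5 + z**4 - z - 2/z.
Then F(4) - F(2) = (-1545/2) - (-19) = -1507/2.

-1507/2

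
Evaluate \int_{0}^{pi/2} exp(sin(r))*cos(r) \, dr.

Let u = sin(r), so du = cos(r) dr. When r = 0, u = 0; when r = pi/2, u = 1.
The integral becomes ∫ exp(u) du from 0 to 1, with antiderivative exp(u).
Back in r: F(r) = exp(sin(r)).
Then F(pi/2) - F(0) = (E) - (1) = -1 + E.

-1 + E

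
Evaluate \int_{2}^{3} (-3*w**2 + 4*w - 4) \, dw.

-13

By the power rule, an antiderivative is F(w) = -w**3 + 2*w**2 - 4*w.
Then F(3) - F(2) = (-21) - (-8) = -13.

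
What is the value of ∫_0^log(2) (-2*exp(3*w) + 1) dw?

An antiderivative is F(w) = -2*exp(3*w)/3 + w.
Then F(log(2)) - F(0) = (-16/3 + log(2)) - (-2/3) = -14/3 + log(2).

-14/3 + log(2)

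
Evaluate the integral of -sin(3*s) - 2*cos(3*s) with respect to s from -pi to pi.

0

An antiderivative is F(s) = -2*sin(3*s)/3 + cos(3*s)/3.
Then F(pi) - F(-pi) = (-1/3) - (-1/3) = 0.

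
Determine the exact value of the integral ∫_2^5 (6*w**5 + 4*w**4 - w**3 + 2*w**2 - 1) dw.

By the power rule, an antiderivative is F(w) = w**6 + 4*w**5/5 - w**4/4 + 2*w**3/3 - w.
Then F(5) - F(2) = (216565/12) - (1334/15) = 359163/20.

359163/20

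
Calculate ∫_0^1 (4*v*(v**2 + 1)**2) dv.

14/3

Let u = v**2 + 1, so du = 2*v dv. When v = 0, u = 1; when v = 1, u = 2.
The integral becomes 2·∫ u**2 du from 1 to 2, with antiderivative 2*u**3/3.
Back in v: F(v) = 2*(v**2 + 1)**3/3.
Then F(1) - F(0) = (16/3) - (2/3) = 14/3.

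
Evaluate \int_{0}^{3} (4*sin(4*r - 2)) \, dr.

Let u = 4*r - 2, so du = 4 dr. When r = 0, u = -2; when r = 3, u = 10.
The integral becomes ∫ sin(u) du from -2 to 10, with antiderivative -cos(u).
Back in r: F(r) = -cos(4*r - 2).
Then F(3) - F(0) = (-cos(10)) - (-cos(2)) = cos(2) - cos(10).

cos(2) - cos(10)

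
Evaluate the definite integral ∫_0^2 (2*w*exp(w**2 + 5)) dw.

Let u = w**2 + 5, so du = 2*w dw. When w = 0, u = 5; when w = 2, u = 9.
The integral becomes ∫ exp(u) du from 5 to 9, with antiderivative exp(u).
Back in w: F(w) = exp(w**2 + 5).
Then F(2) - F(0) = (exp(9)) - (exp(5)) = -exp(5) + exp(9).

-exp(5) + exp(9)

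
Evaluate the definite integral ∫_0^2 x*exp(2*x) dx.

1/4 + 3*exp(4)/4

Integrate by parts once (u = x, dv = exp(2*x) dx).
An antiderivative is F(x) = (2*x - 1)*exp(2*x)/4.
Then F(2) - F(0) = (3*exp(4)/4) - (-1/4) = 1/4 + 3*exp(4)/4.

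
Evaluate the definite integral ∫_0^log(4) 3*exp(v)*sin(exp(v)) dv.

3*cos(1) - 3*cos(4)

Let u = exp(v), so du = exp(v) dv. When v = 0, u = 1; when v = log(4), u = 4.
The integral becomes 3·∫ sin(u) du from 1 to 4, with antiderivative -3*cos(u).
Back in v: F(v) = -3*cos(exp(v)).
Then F(log(4)) - F(0) = (-3*cos(4)) - (-3*cos(1)) = 3*cos(1) - 3*cos(4).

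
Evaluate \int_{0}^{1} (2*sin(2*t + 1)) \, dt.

Let u = 2*t + 1, so du = 2 dt. When t = 0, u = 1; when t = 1, u = 3.
The integral becomes ∫ sin(u) du from 1 to 3, with antiderivative -cos(u).
Back in t: F(t) = -cos(2*t + 1).
Then F(1) - F(0) = (-cos(3)) - (-cos(1)) = cos(1) - cos(3).

cos(1) - cos(3)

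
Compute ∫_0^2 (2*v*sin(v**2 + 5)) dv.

cos(5) - cos(9)

Let u = v**2 + 5, so du = 2*v dv. When v = 0, u = 5; when v = 2, u = 9.
The integral becomes ∫ sin(u) du from 5 to 9, with antiderivative -cos(u).
Back in v: F(v) = -cos(v**2 + 5).
Then F(2) - F(0) = (-cos(9)) - (-cos(5)) = cos(5) - cos(9).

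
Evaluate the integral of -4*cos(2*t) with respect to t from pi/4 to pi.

An antiderivative is F(t) = -2*sin(2*t).
Then F(pi) - F(pi/4) = (0) - (-2) = 2.

2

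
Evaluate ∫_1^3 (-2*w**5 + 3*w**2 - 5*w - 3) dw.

By the power rule, an antiderivative is F(w) = -w**6/3 + w**3 - 5*w**2/2 - 3*w.
Then F(3) - F(1) = (-495/2) - (-29/6) = -728/3.

-728/3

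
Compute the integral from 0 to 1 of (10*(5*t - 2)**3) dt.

Let u = 5*t - 2, so du = 5 dt. When t = 0, u = -2; when t = 1, u = 3.
The integral becomes 2·∫ u**3 du from -2 to 3, with antiderivative u**4/2.
Back in t: F(t) = (5*t - 2)**4/2.
Then F(1) - F(0) = (81/2) - (8) = 65/2.

65/2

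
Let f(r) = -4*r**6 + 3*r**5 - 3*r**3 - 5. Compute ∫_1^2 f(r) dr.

By the power rule, an antiderivative is F(r) = -4*r**7/7 + r**6/2 - 3*r**4/4 - 5*r.
Then F(2) - F(1) = (-442/7) - (-163/28) = -1605/28.

-1605/28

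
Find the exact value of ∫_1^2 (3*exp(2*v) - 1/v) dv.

-3*exp(2)/2 - log(2) + 3*exp(4)/2

An antiderivative is F(v) = 3*exp(2*v)/2 - log(v).
Then F(2) - F(1) = (-log(2) + 3*exp(4)/2) - (3*exp(2)/2) = -3*exp(2)/2 - log(2) + 3*exp(4)/2.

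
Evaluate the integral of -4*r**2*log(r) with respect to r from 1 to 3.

Integrate by parts once (u = ln r, dv = -4*r**2 dr).
An antiderivative is F(r) = -4*r**3*(3*log(r) - 1)/9.
Then F(3) - F(1) = (12 - 36*log(3)) - (4/9) = 104/9 - 36*log(3).

104/9 - 36*log(3)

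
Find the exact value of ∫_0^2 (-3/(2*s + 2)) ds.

An antiderivative is F(s) = -3*log(2*s + 2)/2.
Then F(2) - F(0) = (-3*log(6)/2) - (-3*log(2)/2) = -3*log(3)/2.

-3*log(3)/2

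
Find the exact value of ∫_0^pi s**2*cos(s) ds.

-2*pi

Integrate by parts twice (u = s^2, dv = cos(s) ds).
An antiderivative is F(s) = s**2*sin(s) + 2*s*cos(s) - 2*sin(s).
Then F(pi) - F(0) = (-2*pi) - (0) = -2*pi.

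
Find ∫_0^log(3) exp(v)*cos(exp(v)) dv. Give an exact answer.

-sin(1) + sin(3)

Let u = exp(v), so du = exp(v) dv. When v = 0, u = 1; when v = log(3), u = 3.
The integral becomes ∫ cos(u) du from 1 to 3, with antiderivative sin(u).
Back in v: F(v) = sin(exp(v)).
Then F(log(3)) - F(0) = (sin(3)) - (sin(1)) = -sin(1) + sin(3).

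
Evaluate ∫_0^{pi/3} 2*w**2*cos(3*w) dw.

Integrate by parts twice (u = w^2, dv = 2*cos(3*w) dw).
An antiderivative is F(w) = 2*w**2*sin(3*w)/3 + 4*w*cos(3*w)/9 - 4*sin(3*w)/27.
Then F(pi/3) - F(0) = (-4*pi/27) - (0) = -4*pi/27.

-4*pi/27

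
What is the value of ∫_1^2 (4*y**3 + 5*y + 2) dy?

49/2

By the power rule, an antiderivative is F(y) = y**4 + 5*y**2/2 + 2*y.
Then F(2) - F(1) = (30) - (11/2) = 49/2.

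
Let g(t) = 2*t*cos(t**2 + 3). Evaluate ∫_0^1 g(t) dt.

sin(4) - sin(3)

Let u = t**2 + 3, so du = 2*t dt. When t = 0, u = 3; when t = 1, u = 4.
The integral becomes ∫ cos(u) du from 3 to 4, with antiderivative sin(u).
Back in t: F(t) = sin(t**2 + 3).
Then F(1) - F(0) = (sin(4)) - (sin(3)) = sin(4) - sin(3).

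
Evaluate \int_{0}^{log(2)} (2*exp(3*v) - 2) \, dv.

14/3 - log(4)

An antiderivative is F(v) = 2*exp(3*v)/3 - 2*v.
Then F(log(2)) - F(0) = (16/3 - log(4)) - (2/3) = 14/3 - log(4).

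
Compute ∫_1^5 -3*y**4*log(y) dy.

9372/25 - 1875*log(5)

Integrate by parts once (u = ln y, dv = -3*y**4 dy).
An antiderivative is F(y) = -3*y**5*(5*log(y) - 1)/25.
Then F(5) - F(1) = (375 - 1875*log(5)) - (3/25) = 9372/25 - 1875*log(5).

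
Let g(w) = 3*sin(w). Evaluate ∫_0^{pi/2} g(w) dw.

An antiderivative is F(w) = -3*cos(w).
Then F(pi/2) - F(0) = (0) - (-3) = 3.

3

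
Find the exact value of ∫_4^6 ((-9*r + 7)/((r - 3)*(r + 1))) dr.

-4*log(7) - 5*log(3) + 4*log(5)

Factor the denominator: r**2 - 2*r - 3 = (r + 1)(r - 3).
Partial fractions: (-9*r + 7)/((r - 3)*(r + 1)) = -4/(r + 1) - 5/(r - 3).
An antiderivative is F(r) = -5*log(r - 3) - 4*log(r + 1).
Then F(6) - F(4) = (-4*log(7) - 5*log(3)) - (-4*log(5)) = -4*log(7) - 5*log(3) + 4*log(5).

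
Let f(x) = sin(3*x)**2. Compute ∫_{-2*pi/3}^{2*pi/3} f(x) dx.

2*pi/3

Use the identity sin^2(3*x) = (1 - cos(6*x))/2.
An antiderivative is F(x) = x/2 - sin(6*x)/12.
Then F(2*pi/3) - F(-2*pi/3) = (pi/3) - (-pi/3) = 2*pi/3.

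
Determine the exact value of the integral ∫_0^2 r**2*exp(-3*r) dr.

Integrate by parts twice (u = r^2, dv = exp(-3*r) dr).
An antiderivative is F(r) = (-9*r**2 - 6*r - 2)*exp(-3*r)/27.
Then F(2) - F(0) = (-50*exp(-6)/27) - (-2/27) = 2/27 - 50*exp(-6)/27.

2/27 - 50*exp(-6)/27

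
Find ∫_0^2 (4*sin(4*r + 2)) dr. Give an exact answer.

Let u = 4*r + 2, so du = 4 dr. When r = 0, u = 2; when r = 2, u = 10.
The integral becomes ∫ sin(u) du from 2 to 10, with antiderivative -cos(u).
Back in r: F(r) = -cos(4*r + 2).
Then F(2) - F(0) = (-cos(10)) - (-cos(2)) = cos(2) - cos(10).

cos(2) - cos(10)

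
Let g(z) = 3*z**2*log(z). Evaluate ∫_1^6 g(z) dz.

Integrate by parts once (u = ln z, dv = 3*z**2 dz).
An antiderivative is F(z) = z**3*(3*log(z) - 1)/3.
Then F(6) - F(1) = (-72 + 216*log(2) + 216*log(3)) - (-1/3) = -215/3 + 216*log(2) + 216*log(3).

-215/3 + 216*log(2) + 216*log(3)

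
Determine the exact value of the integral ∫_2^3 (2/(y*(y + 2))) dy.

Factor the denominator: y**2 + 2*y = (y + 2)y.
Partial fractions: 2/(y*(y + 2)) = -1/(y + 2) + 1/y.
An antiderivative is F(y) = log(y) - log(y + 2).
Then F(3) - F(2) = (log(3/5)) - (-log(2)) = log(6/5).

log(6/5)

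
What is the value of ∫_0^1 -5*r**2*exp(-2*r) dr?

Integrate by parts twice (u = r^2, dv = -5*exp(-2*r) dr).
An antiderivative is F(r) = (10*r**2 + 10*r + 5)*exp(-2*r)/4.
Then F(1) - F(0) = (25*exp(-2)/4) - (5/4) = -5/4 + 25*exp(-2)/4.

-5/4 + 25*exp(-2)/4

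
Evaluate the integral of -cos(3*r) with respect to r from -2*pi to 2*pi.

An antiderivative is F(r) = -sin(3*r)/3.
Then F(2*pi) - F(-2*pi) = (0) - (0) = 0.

0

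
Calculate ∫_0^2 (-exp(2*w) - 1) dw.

-exp(4)/2 - 3/2

An antiderivative is F(w) = -exp(2*w)/2 - w.
Then F(2) - F(0) = (-exp(4)/2 - 2) - (-1/2) = -exp(4)/2 - 3/2.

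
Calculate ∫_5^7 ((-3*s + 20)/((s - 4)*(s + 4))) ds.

Factor the denominator: s**2 - 16 = (s + 4)(s - 4).
Partial fractions: (-3*s + 20)/((s - 4)*(s + 4)) = -4/(s + 4) + 1/(s - 4).
An antiderivative is F(s) = log(s - 4) - 4*log(s + 4).
Then F(7) - F(5) = (-4*log(11) + log(3)) - (-8*log(3)) = -4*log(11) + 9*log(3).

-4*log(11) + 9*log(3)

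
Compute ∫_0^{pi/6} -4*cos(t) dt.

-2

An antiderivative is F(t) = -4*sin(t).
Then F(pi/6) - F(0) = (-2) - (0) = -2.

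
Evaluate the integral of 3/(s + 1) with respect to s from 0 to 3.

log(64)

An antiderivative is F(s) = 3*log(s + 1).
Then F(3) - F(0) = (log(64)) - (0) = log(64).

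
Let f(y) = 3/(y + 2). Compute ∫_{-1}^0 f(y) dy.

log(8)

An antiderivative is F(y) = 3*log(y + 2).
Then F(0) - F(-1) = (log(8)) - (0) = log(8).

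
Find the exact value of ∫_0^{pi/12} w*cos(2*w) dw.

Integrate by parts once (u = w, dv = cos(2*w) dw).
An antiderivative is F(w) = w*sin(2*w)/2 + cos(2*w)/4.
Then F(pi/12) - F(0) = (pi/48 + sqrt(3)/8) - (1/4) = -1/4 + pi/48 + sqrt(3)/8.

-1/4 + pi/48 + sqrt(3)/8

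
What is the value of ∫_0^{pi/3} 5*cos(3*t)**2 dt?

Use the identity cos^2(3*t) = (1 + cos(6*t))/2.
An antiderivative is F(t) = 5*t/2 + 5*sin(6*t)/12.
Then F(pi/3) - F(0) = (5*pi/6) - (0) = 5*pi/6.

5*pi/6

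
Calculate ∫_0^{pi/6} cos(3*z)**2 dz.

Use the identity cos^2(3*z) = (1 + cos(6*z))/2.
An antiderivative is F(z) = z/2 + sin(6*z)/12.
Then F(pi/6) - F(0) = (pi/12) - (0) = pi/12.

pi/12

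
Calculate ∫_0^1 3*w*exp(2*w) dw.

Integrate by parts once (u = w, dv = 3*exp(2*w) dw).
An antiderivative is F(w) = (6*w - 3)*exp(2*w)/4.
Then F(1) - F(0) = (3*exp(2)/4) - (-3/4) = 3/4 + 3*exp(2)/4.

3/4 + 3*exp(2)/4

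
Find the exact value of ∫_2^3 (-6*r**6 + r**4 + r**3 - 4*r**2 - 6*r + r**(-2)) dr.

By the power rule, an antiderivative is F(r) = -6*r**7/7 + r**5/5 + r**4/4 - 4*r**3/3 - 3*r**2 - 1/r.
Then F(3) - F(2) = (-785003/420) - (-25721/210) = -733561/420.

-733561/420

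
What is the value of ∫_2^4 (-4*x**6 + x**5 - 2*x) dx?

-60404/7

By the power rule, an antiderivative is F(x) = -4*x**7/7 + x**6/6 - x**2.
Then F(4) - F(2) = (-182608/21) - (-1396/21) = -60404/7.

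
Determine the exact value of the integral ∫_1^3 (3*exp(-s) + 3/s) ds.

An antiderivative is F(s) = 3*log(s) - 3*exp(-s).
Then F(3) - F(1) = (-3*exp(-3) + 3*log(3)) - (-3*exp(-1)) = -3*exp(-3) + 3*exp(-1) + 3*log(3).

-3*exp(-3) + 3*exp(-1) + 3*log(3)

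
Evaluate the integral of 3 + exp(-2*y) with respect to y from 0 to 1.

7/2 - exp(-2)/2

An antiderivative is F(y) = 3*y - exp(-2*y)/2.
Then F(1) - F(0) = (3 - exp(-2)/2) - (-1/2) = 7/2 - exp(-2)/2.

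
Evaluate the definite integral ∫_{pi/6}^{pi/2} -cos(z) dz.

-1/2

An antiderivative is F(z) = -sin(z).
Then F(pi/2) - F(pi/6) = (-1) - (-1/2) = -1/2.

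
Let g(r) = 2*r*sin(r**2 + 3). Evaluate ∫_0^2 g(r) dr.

Let u = r**2 + 3, so du = 2*r dr. When r = 0, u = 3; when r = 2, u = 7.
The integral becomes ∫ sin(u) du from 3 to 7, with antiderivative -cos(u).
Back in r: F(r) = -cos(r**2 + 3).
Then F(2) - F(0) = (-cos(7)) - (-cos(3)) = cos(3) - cos(7).

cos(3) - cos(7)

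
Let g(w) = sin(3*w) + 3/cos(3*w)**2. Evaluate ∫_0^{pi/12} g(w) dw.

An antiderivative is F(w) = -cos(3*w)/3 + tan(3*w).
Then F(pi/12) - F(0) = (1 - sqrt(2)/6) - (-1/3) = 4/3 - sqrt(2)/6.

4/3 - sqrt(2)/6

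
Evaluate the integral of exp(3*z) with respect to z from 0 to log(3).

Let u = exp(z), so du = exp(z) dz. When z = 0, u = 1; when z = log(3), u = 3.
The integral becomes ∫ u**2 du from 1 to 3, with antiderivative u**3/3.
Back in z: F(z) = exp(3*z)/3.
Then F(log(3)) - F(0) = (9) - (1/3) = 26/3.

26/3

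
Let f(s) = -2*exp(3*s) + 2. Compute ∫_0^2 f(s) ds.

14/3 - 2*exp(6)/3

An antiderivative is F(s) = -2*exp(3*s)/3 + 2*s.
Then F(2) - F(0) = (4 - 2*exp(6)/3) - (-2/3) = 14/3 - 2*exp(6)/3.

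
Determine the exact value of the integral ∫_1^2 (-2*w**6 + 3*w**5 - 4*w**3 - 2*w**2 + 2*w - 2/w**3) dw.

-1865/84

By the power rule, an antiderivative is F(w) = -2*w**7/7 + w**6/2 - w**4 - 2*w**3/3 + w**2 + w**(-2).
Then F(2) - F(1) = (-1819/84) - (23/42) = -1865/84.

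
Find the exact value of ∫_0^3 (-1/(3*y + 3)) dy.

-log(12)/3 + log(3)/3

An antiderivative is F(y) = -log(3*y + 3)/3.
Then F(3) - F(0) = (-log(12)/3) - (-log(3)/3) = -log(12)/3 + log(3)/3.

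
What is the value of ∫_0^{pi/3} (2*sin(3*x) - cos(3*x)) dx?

An antiderivative is F(x) = -sin(3*x)/3 - 2*cos(3*x)/3.
Then F(pi/3) - F(0) = (2/3) - (-2/3) = 4/3.

4/3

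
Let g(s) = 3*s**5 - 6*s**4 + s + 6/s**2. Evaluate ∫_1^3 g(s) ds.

By the power rule, an antiderivative is F(s) = s**6/2 - 6*s**5/5 + s**2/2 - 6/s.
Then F(3) - F(1) = (377/5) - (-31/5) = 408/5.

408/5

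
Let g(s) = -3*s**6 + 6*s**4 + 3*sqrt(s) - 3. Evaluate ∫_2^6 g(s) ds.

-3872292/35 - 4*sqrt(2) + 12*sqrt(6)

By the power rule, an antiderivative is F(s) = -3*s**7/7 + 6*s**5/5 + 2*s**(3/2) - 3*s.
Then F(6) - F(2) = (-3873078/35 + 12*sqrt(6)) - (-786/35 + 4*sqrt(2)) = -3872292/35 - 4*sqrt(2) + 12*sqrt(6).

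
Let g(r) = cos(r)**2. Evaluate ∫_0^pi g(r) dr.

Use the identity cos^2(r) = (1 + cos(2*r))/2.
An antiderivative is F(r) = r/2 + sin(2*r)/4.
Then F(pi) - F(0) = (pi/2) - (0) = pi/2.

pi/2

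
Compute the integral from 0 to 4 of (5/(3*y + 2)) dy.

An antiderivative is F(y) = 5*log(3*y + 2)/3.
Then F(4) - F(0) = (5*log(14)/3) - (5*log(2)/3) = 5*log(7)/3.

5*log(7)/3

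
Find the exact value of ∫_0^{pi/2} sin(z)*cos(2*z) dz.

-1/3

Use the identity sin(z)cos(2*z) = [sin(3*z) + sin(-z)]/2.
An antiderivative is F(z) = cos(z)/2 - cos(3*z)/6.
Then F(pi/2) - F(0) = (0) - (1/3) = -1/3.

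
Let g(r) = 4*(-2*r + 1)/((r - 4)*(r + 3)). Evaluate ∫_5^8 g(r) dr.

-4*log(11) + 4*log(2)

Factor the denominator: r**2 - r - 12 = (r + 3)(r - 4).
Partial fractions: 4*(-2*r + 1)/((r - 4)*(r + 3)) = -4/(r + 3) - 4/(r - 4).
An antiderivative is F(r) = -4*log(r - 4) - 4*log(r + 3).
Then F(8) - F(5) = (-4*log(11) - 8*log(2)) - (-12*log(2)) = -4*log(11) + 4*log(2).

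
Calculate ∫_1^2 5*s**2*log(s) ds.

-35/9 + 40*log(2)/3

Integrate by parts once (u = ln s, dv = 5*s**2 ds).
An antiderivative is F(s) = 5*s**3*(3*log(s) - 1)/9.
Then F(2) - F(1) = (-40/9 + 40*log(2)/3) - (-5/9) = -35/9 + 40*log(2)/3.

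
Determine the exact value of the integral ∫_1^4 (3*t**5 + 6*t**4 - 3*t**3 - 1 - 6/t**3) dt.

By the power rule, an antiderivative is F(t) = t**6/2 + 6*t**5/5 - 3*t**4/4 - t + 3/t**2.
Then F(4) - F(1) = (246479/80) - (59/20) = 246243/80.

246243/80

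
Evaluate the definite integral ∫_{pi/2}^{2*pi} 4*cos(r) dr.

-4

An antiderivative is F(r) = 4*sin(r).
Then F(2*pi) - F(pi/2) = (0) - (4) = -4.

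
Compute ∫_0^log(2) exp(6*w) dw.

Let u = exp(w), so du = exp(w) dw. When w = 0, u = 1; when w = log(2), u = 2.
The integral becomes ∫ u**5 du from 1 to 2, with antiderivative u**6/6.
Back in w: F(w) = exp(6*w)/6.
Then F(log(2)) - F(0) = (32/3) - (1/6) = 21/2.

21/2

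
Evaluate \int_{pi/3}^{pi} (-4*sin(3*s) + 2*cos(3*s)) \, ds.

An antiderivative is F(s) = 2*sin(3*s)/3 + 4*cos(3*s)/3.
Then F(pi) - F(pi/3) = (-4/3) - (-4/3) = 0.

0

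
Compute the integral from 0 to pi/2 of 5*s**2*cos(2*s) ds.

Integrate by parts twice (u = s^2, dv = 5*cos(2*s) ds).
An antiderivative is F(s) = 5*s**2*sin(2*s)/2 + 5*s*cos(2*s)/2 - 5*sin(2*s)/4.
Then F(pi/2) - F(0) = (-5*pi/4) - (0) = -5*pi/4.

-5*pi/4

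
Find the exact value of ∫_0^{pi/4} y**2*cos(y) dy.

sqrt(2)*(-32 + pi**2 + 8*pi)/32

Integrate by parts twice (u = y^2, dv = cos(y) dy).
An antiderivative is F(y) = y**2*sin(y) + 2*y*cos(y) - 2*sin(y).
Then F(pi/4) - F(0) = (sqrt(2)*(-32 + pi**2 + 8*pi)/32) - (0) = sqrt(2)*(-32 + pi**2 + 8*pi)/32.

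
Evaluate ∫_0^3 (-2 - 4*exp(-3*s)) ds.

An antiderivative is F(s) = -2*s + 4*exp(-3*s)/3.
Then F(3) - F(0) = (-6 + 4*exp(-9)/3) - (4/3) = -22/3 + 4*exp(-9)/3.

-22/3 + 4*exp(-9)/3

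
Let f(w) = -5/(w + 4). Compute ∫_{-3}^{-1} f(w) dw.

An antiderivative is F(w) = -5*log(w + 4).
Then F(-1) - F(-3) = (-5*log(3)) - (0) = -5*log(3).

-5*log(3)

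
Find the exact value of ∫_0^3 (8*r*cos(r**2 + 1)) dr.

-4*sin(1) + 4*sin(10)

Let u = r**2 + 1, so du = 2*r dr. When r = 0, u = 1; when r = 3, u = 10.
The integral becomes 4·∫ cos(u) du from 1 to 10, with antiderivative 4*sin(u).
Back in r: F(r) = 4*sin(r**2 + 1).
Then F(3) - F(0) = (4*sin(10)) - (4*sin(1)) = -4*sin(1) + 4*sin(10).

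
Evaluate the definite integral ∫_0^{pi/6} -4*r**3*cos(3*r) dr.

Integrate by parts 3 times (u = r^3, dv = -4*cos(3*r) dr).
An antiderivative is F(r) = -4*r**3*sin(3*r)/3 - 4*r**2*cos(3*r)/3 + 8*r*sin(3*r)/9 + 8*cos(3*r)/27.
Then F(pi/6) - F(0) = (pi*(24 - pi**2)/162) - (8/27) = -8/27 - pi**3/162 + 4*pi/27.

-8/27 - pi**3/162 + 4*pi/27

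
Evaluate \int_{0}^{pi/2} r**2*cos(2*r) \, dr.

Integrate by parts twice (u = r^2, dv = cos(2*r) dr).
An antiderivative is F(r) = r**2*sin(2*r)/2 + r*cos(2*r)/2 - sin(2*r)/4.
Then F(pi/2) - F(0) = (-pi/4) - (0) = -pi/4.

-pi/4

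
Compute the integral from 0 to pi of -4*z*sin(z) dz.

Integrate by parts once (u = z, dv = -4*sin(z) dz).
An antiderivative is F(z) = 4*z*cos(z) - 4*sin(z).
Then F(pi) - F(0) = (-4*pi) - (0) = -4*pi.

-4*pi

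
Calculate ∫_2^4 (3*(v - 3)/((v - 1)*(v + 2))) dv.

log(27/32)

Factor the denominator: v**2 + v - 2 = (v + 2)(v - 1).
Partial fractions: 3*(v - 3)/((v - 1)*(v + 2)) = 5/(v + 2) - 2/(v - 1).
An antiderivative is F(v) = -2*log(v - 1) + 5*log(v + 2).
Then F(4) - F(2) = (3*log(3) + 5*log(2)) - (10*log(2)) = log(27/32).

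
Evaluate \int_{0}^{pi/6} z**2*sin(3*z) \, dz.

Integrate by parts twice (u = z^2, dv = sin(3*z) dz).
An antiderivative is F(z) = -z**2*cos(3*z)/3 + 2*z*sin(3*z)/9 + 2*cos(3*z)/27.
Then F(pi/6) - F(0) = (pi/27) - (2/27) = -2/27 + pi/27.

-2/27 + pi/27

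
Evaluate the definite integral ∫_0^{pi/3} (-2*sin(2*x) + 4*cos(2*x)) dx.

-3/2 + sqrt(3)

An antiderivative is F(x) = 2*sin(2*x) + cos(2*x).
Then F(pi/3) - F(0) = (-1/2 + sqrt(3)) - (1) = -3/2 + sqrt(3).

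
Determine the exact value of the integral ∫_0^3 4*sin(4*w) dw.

Let u = 4*w, so du = 4 dw. When w = 0, u = 0; when w = 3, u = 12.
The integral becomes ∫ sin(u) du from 0 to 12, with antiderivative -cos(u).
Back in w: F(w) = -cos(4*w).
Then F(3) - F(0) = (-cos(12)) - (-1) = 1 - cos(12).

1 - cos(12)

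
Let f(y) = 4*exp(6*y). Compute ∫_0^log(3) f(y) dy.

Let u = exp(y), so du = exp(y) dy. When y = 0, u = 1; when y = log(3), u = 3.
The integral becomes 4·∫ u**5 du from 1 to 3, with antiderivative 2*u**6/3.
Back in y: F(y) = 2*exp(6*y)/3.
Then F(log(3)) - F(0) = (486) - (2/3) = 1456/3.

1456/3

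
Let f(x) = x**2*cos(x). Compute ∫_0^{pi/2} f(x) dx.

Integrate by parts twice (u = x^2, dv = cos(x) dx).
An antiderivative is F(x) = x**2*sin(x) + 2*x*cos(x) - 2*sin(x).
Then F(pi/2) - F(0) = (-2 + pi**2/4) - (0) = -2 + pi**2/4.

-2 + pi**2/4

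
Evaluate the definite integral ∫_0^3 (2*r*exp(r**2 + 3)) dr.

-exp(3) + exp(12)

Let u = r**2 + 3, so du = 2*r dr. When r = 0, u = 3; when r = 3, u = 12.
The integral becomes ∫ exp(u) du from 3 to 12, with antiderivative exp(u).
Back in r: F(r) = exp(r**2 + 3).
Then F(3) - F(0) = (exp(12)) - (exp(3)) = -exp(3) + exp(12).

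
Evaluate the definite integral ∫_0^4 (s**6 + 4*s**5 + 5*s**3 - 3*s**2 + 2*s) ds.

112208/21

By the power rule, an antiderivative is F(s) = s**7/7 + 2*s**6/3 + 5*s**4/4 - s**3 + s**2.
Then F(4) - F(0) = (112208/21) - (0) = 112208/21.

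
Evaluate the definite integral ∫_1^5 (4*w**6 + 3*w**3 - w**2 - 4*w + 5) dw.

945860/21

By the power rule, an antiderivative is F(w) = 4*w**7/7 + 3*w**4/4 - w**3/3 - 2*w**2 + 5*w.
Then F(5) - F(1) = (3783775/84) - (335/84) = 945860/21.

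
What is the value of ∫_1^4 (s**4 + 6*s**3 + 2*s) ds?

By the power rule, an antiderivative is F(s) = s**5/5 + 3*s**4/2 + s**2.
Then F(4) - F(1) = (3024/5) - (27/10) = 6021/10.

6021/10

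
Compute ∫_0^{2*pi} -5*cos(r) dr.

0

An antiderivative is F(r) = -5*sin(r).
Then F(2*pi) - F(0) = (0) - (0) = 0.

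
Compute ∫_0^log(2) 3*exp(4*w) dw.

Let u = exp(w), so du = exp(w) dw. When w = 0, u = 1; when w = log(2), u = 2.
The integral becomes 3·∫ u**3 du from 1 to 2, with antiderivative 3*u**4/4.
Back in w: F(w) = 3*exp(4*w)/4.
Then F(log(2)) - F(0) = (12) - (3/4) = 45/4.

45/4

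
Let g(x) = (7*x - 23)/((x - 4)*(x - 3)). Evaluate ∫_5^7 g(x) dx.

Factor the denominator: x**2 - 7*x + 12 = (x - 3)(x - 4).
Partial fractions: (7*x - 23)/((x - 4)*(x - 3)) = 2/(x - 3) + 5/(x - 4).
An antiderivative is F(x) = 5*log(x - 4) + 2*log(x - 3).
Then F(7) - F(5) = (4*log(2) + 5*log(3)) - (log(4)) = 2*log(2) + 5*log(3).

2*log(2) + 5*log(3)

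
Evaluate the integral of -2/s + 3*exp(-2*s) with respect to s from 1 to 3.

-2*log(3) - 3*exp(-6)/2 + 3*exp(-2)/2

An antiderivative is F(s) = -2*log(s) - 3*exp(-2*s)/2.
Then F(3) - F(1) = (-2*log(3) - 3*exp(-6)/2) - (-3*exp(-2)/2) = -2*log(3) - 3*exp(-6)/2 + 3*exp(-2)/2.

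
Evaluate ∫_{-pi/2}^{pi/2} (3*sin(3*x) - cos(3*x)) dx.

An antiderivative is F(x) = -sin(3*x)/3 - cos(3*x).
Then F(pi/2) - F(-pi/2) = (1/3) - (-1/3) = 2/3.

2/3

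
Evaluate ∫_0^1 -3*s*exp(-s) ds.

Integrate by parts once (u = s, dv = -3*exp(-s) ds).
An antiderivative is F(s) = (3*s + 3)*exp(-s).
Then F(1) - F(0) = (6*exp(-1)) - (3) = -3 + 6*exp(-1).

-3 + 6*exp(-1)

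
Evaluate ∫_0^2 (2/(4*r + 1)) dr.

An antiderivative is F(r) = log(4*r + 1)/2.
Then F(2) - F(0) = (log(3)) - (0) = log(3).

log(3)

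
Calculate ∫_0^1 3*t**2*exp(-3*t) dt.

Integrate by parts twice (u = t^2, dv = 3*exp(-3*t) dt).
An antiderivative is F(t) = (-9*t**2 - 6*t - 2)*exp(-3*t)/9.
Then F(1) - F(0) = (-17*exp(-3)/9) - (-2/9) = 2/9 - 17*exp(-3)/9.

2/9 - 17*exp(-3)/9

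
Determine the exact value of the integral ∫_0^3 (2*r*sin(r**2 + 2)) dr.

cos(2) - cos(11)

Let u = r**2 + 2, so du = 2*r dr. When r = 0, u = 2; when r = 3, u = 11.
The integral becomes ∫ sin(u) du from 2 to 11, with antiderivative -cos(u).
Back in r: F(r) = -cos(r**2 + 2).
Then F(3) - F(0) = (-cos(11)) - (-cos(2)) = cos(2) - cos(11).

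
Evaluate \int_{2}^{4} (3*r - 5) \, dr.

8

By the power rule, an antiderivative is F(r) = 3*r**2/2 - 5*r.
Then F(4) - F(2) = (4) - (-4) = 8.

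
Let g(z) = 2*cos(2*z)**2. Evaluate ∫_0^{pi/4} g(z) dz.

pi/4

Use the identity cos^2(2*z) = (1 + cos(4*z))/2.
An antiderivative is F(z) = z + sin(4*z)/4.
Then F(pi/4) - F(0) = (pi/4) - (0) = pi/4.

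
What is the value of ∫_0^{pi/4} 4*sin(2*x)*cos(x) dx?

8/3 - 2*sqrt(2)/3

Use the identity sin(2*x)cos(x) = [sin(3*x) + sin(x)]/2.
An antiderivative is F(x) = -2*cos(x) - 2*cos(3*x)/3.
Then F(pi/4) - F(0) = (-2*sqrt(2)/3) - (-8/3) = 8/3 - 2*sqrt(2)/3.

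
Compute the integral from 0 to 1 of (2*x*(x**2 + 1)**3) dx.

Let u = x**2 + 1, so du = 2*x dx. When x = 0, u = 1; when x = 1, u = 2.
The integral becomes ∫ u**3 du from 1 to 2, with antiderivative u**4/4.
Back in x: F(x) = (x**2 + 1)**4/4.
Then F(1) - F(0) = (4) - (1/4) = 15/4.

15/4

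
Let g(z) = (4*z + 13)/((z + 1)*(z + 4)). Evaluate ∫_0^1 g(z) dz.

Factor the denominator: z**2 + 5*z + 4 = (z + 4)(z + 1).
Partial fractions: (4*z + 13)/((z + 1)*(z + 4)) = 1/(z + 4) + 3/(z + 1).
An antiderivative is F(z) = 3*log(z + 1) + log(z + 4).
Then F(1) - F(0) = (log(40)) - (log(4)) = log(10).

log(10)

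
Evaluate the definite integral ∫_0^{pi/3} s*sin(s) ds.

-pi/6 + sqrt(3)/2

Integrate by parts once (u = s, dv = sin(s) ds).
An antiderivative is F(s) = -s*cos(s) + sin(s).
Then F(pi/3) - F(0) = (-pi/6 + sqrt(3)/2) - (0) = -pi/6 + sqrt(3)/2.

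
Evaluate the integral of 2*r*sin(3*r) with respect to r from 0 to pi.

Integrate by parts once (u = r, dv = 2*sin(3*r) dr).
An antiderivative is F(r) = -2*r*cos(3*r)/3 + 2*sin(3*r)/9.
Then F(pi) - F(0) = (2*pi/3) - (0) = 2*pi/3.

2*pi/3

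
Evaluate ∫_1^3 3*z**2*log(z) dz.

Integrate by parts once (u = ln z, dv = 3*z**2 dz).
An antiderivative is F(z) = z**3*(3*log(z) - 1)/3.
Then F(3) - F(1) = (-9 + 27*log(3)) - (-1/3) = -26/3 + 27*log(3).

-26/3 + 27*log(3)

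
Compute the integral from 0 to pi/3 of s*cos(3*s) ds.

Integrate by parts once (u = s, dv = cos(3*s) ds).
An antiderivative is F(s) = s*sin(3*s)/3 + cos(3*s)/9.
Then F(pi/3) - F(0) = (-1/9) - (1/9) = -2/9.

-2/9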